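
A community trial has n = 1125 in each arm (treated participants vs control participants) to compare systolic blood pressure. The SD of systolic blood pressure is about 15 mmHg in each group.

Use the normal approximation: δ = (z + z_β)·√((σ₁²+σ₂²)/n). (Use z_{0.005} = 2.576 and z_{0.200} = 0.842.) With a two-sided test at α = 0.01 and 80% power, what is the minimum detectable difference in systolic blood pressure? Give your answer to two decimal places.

δ = (z_{α/2} + z_β) · √((σ₁²+σ₂²)/n)
  = (2.576 + 0.842) · √(450/1125)
  = 3.418 · √0.4
  = 3.418 · 0.6325
  = 2.1617

Minimum detectable difference ≈ 2.16 mmHg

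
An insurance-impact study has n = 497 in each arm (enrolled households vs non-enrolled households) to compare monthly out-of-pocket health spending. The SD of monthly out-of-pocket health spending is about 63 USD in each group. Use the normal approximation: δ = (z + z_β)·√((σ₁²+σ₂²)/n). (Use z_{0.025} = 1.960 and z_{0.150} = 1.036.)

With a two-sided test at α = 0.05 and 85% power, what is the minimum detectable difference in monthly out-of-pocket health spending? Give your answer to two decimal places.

Minimum detectable difference ≈ 11.97 USD

δ = (z_{α/2} + z_β) · √((σ₁²+σ₂²)/n)
  = (1.960 + 1.036) · √(7938/497)
  = 2.996 · √15.9718
  = 2.996 · 3.9965
  = 11.9734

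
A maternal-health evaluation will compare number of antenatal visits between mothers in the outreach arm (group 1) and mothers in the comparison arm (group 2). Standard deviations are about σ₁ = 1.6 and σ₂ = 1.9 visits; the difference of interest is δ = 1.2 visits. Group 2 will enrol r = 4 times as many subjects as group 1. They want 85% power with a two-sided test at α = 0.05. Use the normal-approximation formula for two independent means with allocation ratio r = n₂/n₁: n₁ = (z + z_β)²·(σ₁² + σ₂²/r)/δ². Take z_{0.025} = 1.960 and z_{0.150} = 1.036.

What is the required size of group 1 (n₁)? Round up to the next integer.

n₁ = (z_{α/2} + z_β)² · (σ₁² + σ₂²/r) / δ²
   = (1.960 + 1.036)² · (1.6² + 1.9²/4) / 1.2²
   = 8.9760 · (2.56 + 0.9025) / 1.44
   = 8.9760 · 3.4625 / 1.44
   = 21.58
Round up → n₁ = 22; n₂ = r·n₁ = 4 × 22 = 88.

n₁ = 22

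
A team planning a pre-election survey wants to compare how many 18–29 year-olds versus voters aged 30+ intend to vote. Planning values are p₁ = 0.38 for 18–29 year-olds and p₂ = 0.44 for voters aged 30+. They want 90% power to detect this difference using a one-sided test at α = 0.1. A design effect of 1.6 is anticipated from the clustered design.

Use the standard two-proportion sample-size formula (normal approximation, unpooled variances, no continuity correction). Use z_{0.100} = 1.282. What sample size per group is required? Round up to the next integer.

n = 1409 per group

n = (z_α + z_β)² · [p₁(1−p₁) + p₂(1−p₂)] / (p₁ − p₂)²
  = (1.282 + 1.282)² · (0.38·0.62 + 0.44·0.56) / (-0.06)²
  = (2.564)² · (0.2356 + 0.2464) / 0.0036
  = 6.5741 · 0.4820 / 0.0036
  = 880.20
Design effect: 1.6 × 880.20 = 1408.32.
Round up → n = 1409 per group.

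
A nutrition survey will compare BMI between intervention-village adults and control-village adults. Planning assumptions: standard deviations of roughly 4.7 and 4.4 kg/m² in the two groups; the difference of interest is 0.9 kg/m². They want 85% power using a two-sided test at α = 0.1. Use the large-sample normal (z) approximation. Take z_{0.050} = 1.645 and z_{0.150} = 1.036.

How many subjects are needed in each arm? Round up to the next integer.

n = 368 per group

n = (z_{α/2} + z_β)² · (σ₁² + σ₂²) / δ²
  = (1.645 + 1.036)² · (4.7² + 4.4² = 41.45) / 0.9²
  = 7.1878 · 41.45 / 0.81
  = 367.82
Round up → n = 368 per group.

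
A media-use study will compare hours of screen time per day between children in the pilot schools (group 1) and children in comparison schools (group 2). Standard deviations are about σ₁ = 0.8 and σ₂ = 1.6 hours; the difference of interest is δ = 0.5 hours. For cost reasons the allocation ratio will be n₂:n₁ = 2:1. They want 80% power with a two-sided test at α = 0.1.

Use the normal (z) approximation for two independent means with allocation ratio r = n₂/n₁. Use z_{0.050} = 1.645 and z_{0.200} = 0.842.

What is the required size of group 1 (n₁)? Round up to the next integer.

n₁ = (z_{α/2} + z_β)² · (σ₁² + σ₂²/r) / δ²
   = (1.645 + 0.842)² · (0.8² + 1.6²/2) / 0.5²
   = 6.1852 · (0.64 + 1.28) / 0.25
   = 6.1852 · 1.92 / 0.25
   = 47.50
Round up → n₁ = 48; n₂ = r·n₁ = 2 × 48 = 96.

n₁ = 48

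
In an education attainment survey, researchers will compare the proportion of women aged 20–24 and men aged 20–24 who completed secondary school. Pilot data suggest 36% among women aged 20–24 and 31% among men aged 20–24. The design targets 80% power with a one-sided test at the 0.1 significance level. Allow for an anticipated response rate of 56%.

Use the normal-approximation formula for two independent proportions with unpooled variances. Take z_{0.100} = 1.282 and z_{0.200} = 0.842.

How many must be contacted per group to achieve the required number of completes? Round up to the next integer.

n = (z_α + z_β)² · [p₁(1−p₁) + p₂(1−p₂)] / (p₁ − p₂)²
  = (1.282 + 0.842)² · (0.36·0.64 + 0.31·0.69) / (0.05)²
  = (2.124)² · (0.2304 + 0.2139) / 0.0025
  = 4.5114 · 0.4443 / 0.0025
  = 801.76
Adjust for 56% response: 801.76 / 0.56 = 1431.72.
Round up → n = 1432 per group.

n = 1432 per group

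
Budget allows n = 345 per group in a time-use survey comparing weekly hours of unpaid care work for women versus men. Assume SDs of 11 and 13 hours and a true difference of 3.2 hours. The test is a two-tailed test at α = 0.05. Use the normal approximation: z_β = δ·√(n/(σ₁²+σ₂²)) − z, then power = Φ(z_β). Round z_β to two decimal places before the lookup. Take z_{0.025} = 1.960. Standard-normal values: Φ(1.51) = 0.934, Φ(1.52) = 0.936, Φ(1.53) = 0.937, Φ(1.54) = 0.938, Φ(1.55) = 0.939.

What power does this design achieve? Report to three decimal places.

Power ≈ 0.937

z_β = δ·√(n/(σ₁²+σ₂²)) − z_{α/2}
    = 3.2 · √(345/290) − 1.960
    = 3.2 · 1.09071 − 1.960
    = 3.4903 − 1.960 = 1.5303 → 1.53
Power = Φ(1.53) = 0.937.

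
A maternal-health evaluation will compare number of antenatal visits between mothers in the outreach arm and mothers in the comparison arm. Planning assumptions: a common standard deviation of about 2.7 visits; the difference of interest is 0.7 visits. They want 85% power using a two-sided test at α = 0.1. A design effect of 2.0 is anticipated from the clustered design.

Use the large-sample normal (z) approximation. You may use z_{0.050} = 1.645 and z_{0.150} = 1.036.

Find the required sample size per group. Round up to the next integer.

n = (z_{α/2} + z_β)² · (σ₁² + σ₂²) / δ²
  = (1.645 + 1.036)² · (2·2.7² = 14.58) / 0.7²
  = 7.1878 · 14.58 / 0.49
  = 213.87
Design effect: 2.0 × 213.87 = 427.75.
Round up → n = 428 per group.

n = 428 per group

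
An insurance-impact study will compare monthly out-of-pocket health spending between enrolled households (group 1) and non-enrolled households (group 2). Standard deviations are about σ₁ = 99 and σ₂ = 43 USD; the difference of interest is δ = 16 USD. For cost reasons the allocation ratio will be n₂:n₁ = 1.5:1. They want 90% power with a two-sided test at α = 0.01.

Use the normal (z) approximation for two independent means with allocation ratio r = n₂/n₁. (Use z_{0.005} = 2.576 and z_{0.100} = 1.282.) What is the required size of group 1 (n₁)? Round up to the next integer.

n₁ = 642

n₁ = (z_{α/2} + z_β)² · (σ₁² + σ₂²/r) / δ²
   = (2.576 + 1.282)² · (99² + 43²/1.5) / 16²
   = 14.8842 · (9801 + 1232.7) / 256
   = 14.8842 · 11033.7 / 256
   = 641.51
Round up → n₁ = 642; n₂ = r·n₁ = 1.5 × 642 = 963.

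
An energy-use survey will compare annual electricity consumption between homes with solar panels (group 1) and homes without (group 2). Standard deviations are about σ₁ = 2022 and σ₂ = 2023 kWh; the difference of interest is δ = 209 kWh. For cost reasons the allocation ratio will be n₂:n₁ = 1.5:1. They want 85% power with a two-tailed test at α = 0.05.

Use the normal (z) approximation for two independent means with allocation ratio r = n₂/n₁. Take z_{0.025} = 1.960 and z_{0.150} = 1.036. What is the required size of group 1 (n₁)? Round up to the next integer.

n₁ = (z_{α/2} + z_β)² · (σ₁² + σ₂²/r) / δ²
   = (1.960 + 1.036)² · (2022² + 2023²/1.5) / 209²
   = 8.9760 · (4088484 + 2728352.7) / 43681
   = 8.9760 · 6816836.7 / 43681
   = 1400.79
Round up → n₁ = 1401; n₂ = r·n₁ = 1.5 × 1401 = 2102.

n₁ = 1401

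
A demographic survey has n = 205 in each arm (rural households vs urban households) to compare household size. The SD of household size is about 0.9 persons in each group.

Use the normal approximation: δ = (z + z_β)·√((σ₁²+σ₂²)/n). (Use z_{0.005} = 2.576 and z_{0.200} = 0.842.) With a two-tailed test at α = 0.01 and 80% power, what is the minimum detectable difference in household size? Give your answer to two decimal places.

δ = (z_{α/2} + z_β) · √((σ₁²+σ₂²)/n)
  = (2.576 + 0.842) · √(1.62/205)
  = 3.418 · √0.0079
  = 3.418 · 0.0889
  = 0.3038

Minimum detectable difference ≈ 0.30 persons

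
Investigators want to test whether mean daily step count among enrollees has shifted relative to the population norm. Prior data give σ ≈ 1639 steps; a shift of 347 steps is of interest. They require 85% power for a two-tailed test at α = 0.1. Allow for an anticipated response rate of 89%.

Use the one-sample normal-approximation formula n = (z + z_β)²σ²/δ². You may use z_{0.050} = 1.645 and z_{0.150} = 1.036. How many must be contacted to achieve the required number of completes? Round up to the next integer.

n = 181

n = (z_{α/2} + z_β)² · σ² / δ²
  = (1.645 + 1.036)² · 1639² / 347²
  = 7.1878 · 2686321 / 120409
  = 160.36
Adjust for 89% response: 160.36 / 0.89 = 180.18.
Round up → n = 181.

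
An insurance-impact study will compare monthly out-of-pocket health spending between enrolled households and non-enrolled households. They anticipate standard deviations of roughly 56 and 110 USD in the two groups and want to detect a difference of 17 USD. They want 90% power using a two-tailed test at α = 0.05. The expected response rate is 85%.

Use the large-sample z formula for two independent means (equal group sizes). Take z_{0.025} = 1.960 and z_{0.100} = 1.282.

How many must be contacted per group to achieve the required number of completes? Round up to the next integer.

n = (z_{α/2} + z_β)² · (σ₁² + σ₂²) / δ²
  = (1.960 + 1.282)² · (56² + 110² = 15236) / 17²
  = 10.5106 · 15236 / 289
  = 554.11
Adjust for 85% response: 554.11 / 0.85 = 651.90.
Round up → n = 652 per group.

n = 652 per group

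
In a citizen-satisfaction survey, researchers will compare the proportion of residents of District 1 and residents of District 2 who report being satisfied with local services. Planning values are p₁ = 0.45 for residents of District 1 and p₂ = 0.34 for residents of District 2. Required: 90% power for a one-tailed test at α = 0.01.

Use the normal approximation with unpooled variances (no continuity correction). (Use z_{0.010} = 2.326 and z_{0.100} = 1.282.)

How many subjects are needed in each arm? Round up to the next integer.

n = (z_α + z_β)² · [p₁(1−p₁) + p₂(1−p₂)] / (p₁ − p₂)²
  = (2.326 + 1.282)² · (0.45·0.55 + 0.34·0.66) / (0.11)²
  = (3.608)² · (0.2475 + 0.2244) / 0.0121
  = 13.0177 · 0.4719 / 0.0121
  = 507.69
Round up → n = 508 per group.

n = 508 per group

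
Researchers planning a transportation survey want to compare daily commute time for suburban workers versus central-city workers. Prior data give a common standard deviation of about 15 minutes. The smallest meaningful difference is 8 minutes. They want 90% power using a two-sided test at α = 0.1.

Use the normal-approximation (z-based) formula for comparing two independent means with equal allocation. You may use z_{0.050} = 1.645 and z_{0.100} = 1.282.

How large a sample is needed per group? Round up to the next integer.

n = (z_{α/2} + z_β)² · (σ₁² + σ₂²) / δ²
  = (1.645 + 1.282)² · (2·15² = 450) / 8²
  = 8.5673 · 450 / 64
  = 60.24
Round up → n = 61 per group.

n = 61 per group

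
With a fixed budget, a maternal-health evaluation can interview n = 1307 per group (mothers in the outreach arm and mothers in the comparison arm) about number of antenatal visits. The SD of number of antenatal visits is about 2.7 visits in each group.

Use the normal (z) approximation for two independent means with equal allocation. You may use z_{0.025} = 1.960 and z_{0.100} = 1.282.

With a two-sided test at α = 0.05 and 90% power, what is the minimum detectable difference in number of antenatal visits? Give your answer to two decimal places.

Minimum detectable difference ≈ 0.34 visits

δ = (z_{α/2} + z_β) · √((σ₁²+σ₂²)/n)
  = (1.960 + 1.282) · √(14.58/1307)
  = 3.242 · √0.01116
  = 3.242 · 0.1056
  = 0.3424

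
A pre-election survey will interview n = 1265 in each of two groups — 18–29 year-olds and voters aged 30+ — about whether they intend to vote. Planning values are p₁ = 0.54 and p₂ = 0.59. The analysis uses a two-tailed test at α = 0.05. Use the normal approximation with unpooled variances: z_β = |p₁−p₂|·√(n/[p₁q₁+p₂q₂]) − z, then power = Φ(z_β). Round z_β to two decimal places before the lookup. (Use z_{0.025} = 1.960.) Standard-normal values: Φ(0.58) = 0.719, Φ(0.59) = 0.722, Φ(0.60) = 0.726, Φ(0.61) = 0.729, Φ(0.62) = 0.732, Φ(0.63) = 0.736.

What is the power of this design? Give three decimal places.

Power ≈ 0.719

z_β = |p₁−p₂|·√(n/[p₁q₁+p₂q₂]) − z_{α/2}
    = 0.05 · √(1265/0.4903) − 1.960
    = 0.05 · 50.7942 − 1.960
    = 2.5397 − 1.960 = 0.5797 → 0.58
Power = Φ(0.58) = 0.719.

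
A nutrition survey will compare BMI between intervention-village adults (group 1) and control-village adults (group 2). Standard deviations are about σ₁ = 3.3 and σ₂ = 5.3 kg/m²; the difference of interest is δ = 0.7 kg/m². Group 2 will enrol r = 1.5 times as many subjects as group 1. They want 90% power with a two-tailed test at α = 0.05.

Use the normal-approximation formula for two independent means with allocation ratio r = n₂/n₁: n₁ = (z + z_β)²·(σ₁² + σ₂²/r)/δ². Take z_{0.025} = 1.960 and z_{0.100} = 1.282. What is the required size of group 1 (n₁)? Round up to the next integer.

n₁ = (z_{α/2} + z_β)² · (σ₁² + σ₂²/r) / δ²
   = (1.960 + 1.282)² · (3.3² + 5.3²/1.5) / 0.7²
   = 10.5106 · (10.89 + 18.7267) / 0.49
   = 10.5106 · 29.6167 / 0.49
   = 635.28
Round up → n₁ = 636; n₂ = r·n₁ = 1.5 × 636 = 954.

n₁ = 636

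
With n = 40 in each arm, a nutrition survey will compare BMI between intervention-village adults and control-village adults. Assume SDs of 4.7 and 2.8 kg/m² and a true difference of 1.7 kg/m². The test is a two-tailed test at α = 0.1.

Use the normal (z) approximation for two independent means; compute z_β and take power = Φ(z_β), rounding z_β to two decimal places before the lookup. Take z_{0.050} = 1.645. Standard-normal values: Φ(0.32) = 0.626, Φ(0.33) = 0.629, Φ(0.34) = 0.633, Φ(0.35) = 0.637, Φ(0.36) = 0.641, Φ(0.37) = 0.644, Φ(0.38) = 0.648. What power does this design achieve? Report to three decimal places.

Power ≈ 0.626

z_β = δ·√(n/(σ₁²+σ₂²)) − z_{α/2}
    = 1.7 · √(40/29.93) − 1.645
    = 1.7 · 1.15605 − 1.645
    = 1.9653 − 1.645 = 0.3203 → 0.32
Power = Φ(0.32) = 0.626.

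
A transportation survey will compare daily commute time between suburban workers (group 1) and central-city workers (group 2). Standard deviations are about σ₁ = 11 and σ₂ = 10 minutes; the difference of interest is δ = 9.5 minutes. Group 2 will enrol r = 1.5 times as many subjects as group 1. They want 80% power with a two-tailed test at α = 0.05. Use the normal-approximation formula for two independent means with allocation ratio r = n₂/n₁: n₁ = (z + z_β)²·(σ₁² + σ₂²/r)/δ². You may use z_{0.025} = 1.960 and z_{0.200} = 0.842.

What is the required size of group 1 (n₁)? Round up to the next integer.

n₁ = 17

n₁ = (z_{α/2} + z_β)² · (σ₁² + σ₂²/r) / δ²
   = (1.960 + 0.842)² · (11² + 10²/1.5) / 9.5²
   = 7.8512 · (121 + 66.6667) / 90.25
   = 7.8512 · 187.6667 / 90.25
   = 16.33
Round up → n₁ = 17; n₂ = r·n₁ = 1.5 × 17 = 26.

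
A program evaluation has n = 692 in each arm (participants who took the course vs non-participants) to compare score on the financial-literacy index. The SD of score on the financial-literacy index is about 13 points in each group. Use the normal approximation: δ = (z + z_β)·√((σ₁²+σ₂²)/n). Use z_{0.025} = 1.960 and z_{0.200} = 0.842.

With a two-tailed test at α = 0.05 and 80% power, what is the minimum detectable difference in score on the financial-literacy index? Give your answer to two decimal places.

δ = (z_{α/2} + z_β) · √((σ₁²+σ₂²)/n)
  = (1.960 + 0.842) · √(338/692)
  = 2.802 · √0.48844
  = 2.802 · 0.6989
  = 1.9583

Minimum detectable difference ≈ 1.96 points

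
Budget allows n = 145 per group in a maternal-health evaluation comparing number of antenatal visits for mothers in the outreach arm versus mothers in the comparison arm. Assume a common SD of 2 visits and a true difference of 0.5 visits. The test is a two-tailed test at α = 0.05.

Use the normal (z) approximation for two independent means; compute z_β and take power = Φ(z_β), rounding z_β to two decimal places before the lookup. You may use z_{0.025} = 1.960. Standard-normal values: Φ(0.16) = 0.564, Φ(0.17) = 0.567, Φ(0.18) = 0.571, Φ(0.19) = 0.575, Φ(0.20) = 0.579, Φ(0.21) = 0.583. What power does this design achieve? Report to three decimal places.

z_β = δ·√(n/(σ₁²+σ₂²)) − z_{α/2}
    = 0.5 · √(145/8) − 1.960
    = 0.5 · 4.25735 − 1.960
    = 2.1287 − 1.960 = 0.1687 → 0.17
Power = Φ(0.17) = 0.567.

Power ≈ 0.567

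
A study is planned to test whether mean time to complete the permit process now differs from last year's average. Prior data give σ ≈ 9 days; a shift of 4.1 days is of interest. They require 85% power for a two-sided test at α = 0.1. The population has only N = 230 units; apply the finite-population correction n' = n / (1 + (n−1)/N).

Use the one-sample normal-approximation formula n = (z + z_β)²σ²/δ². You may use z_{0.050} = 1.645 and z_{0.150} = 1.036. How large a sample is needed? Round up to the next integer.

n = 31

n = (z_{α/2} + z_β)² · σ² / δ²
  = (1.645 + 1.036)² · 9² / 4.1²
  = 7.1878 · 81 / 16.81
  = 34.63
Finite-population correction (N = 230): 34.63 / (1 + (34.63 − 1)/230) = 30.22.
Round up → n = 31.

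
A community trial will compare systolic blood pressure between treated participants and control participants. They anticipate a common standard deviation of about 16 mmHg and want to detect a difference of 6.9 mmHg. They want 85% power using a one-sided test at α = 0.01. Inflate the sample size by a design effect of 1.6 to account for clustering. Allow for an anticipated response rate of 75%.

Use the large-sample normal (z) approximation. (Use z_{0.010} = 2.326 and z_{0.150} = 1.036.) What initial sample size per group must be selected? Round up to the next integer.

n = 260 per group

n = (z_α + z_β)² · (σ₁² + σ₂²) / δ²
  = (2.326 + 1.036)² · (2·16² = 512) / 6.9²
  = 11.3030 · 512 / 47.61
  = 121.55
Design effect: 1.6 × 121.55 = 194.49.
Adjust for 75% response: 194.49 / 0.75 = 259.31.
Round up → n = 260 per group.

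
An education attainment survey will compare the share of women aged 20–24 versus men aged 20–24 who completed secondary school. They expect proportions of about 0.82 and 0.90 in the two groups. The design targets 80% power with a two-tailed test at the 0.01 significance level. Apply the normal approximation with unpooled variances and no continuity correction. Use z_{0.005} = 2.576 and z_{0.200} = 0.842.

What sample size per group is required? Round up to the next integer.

n = 434 per group

n = (z_{α/2} + z_β)² · [p₁(1−p₁) + p₂(1−p₂)] / (p₁ − p₂)²
  = (2.576 + 0.842)² · (0.82·0.18 + 0.90·0.10) / (-0.08)²
  = (3.418)² · (0.1476 + 0.0900) / 0.0064
  = 11.6827 · 0.2376 / 0.0064
  = 433.72
Round up → n = 434 per group.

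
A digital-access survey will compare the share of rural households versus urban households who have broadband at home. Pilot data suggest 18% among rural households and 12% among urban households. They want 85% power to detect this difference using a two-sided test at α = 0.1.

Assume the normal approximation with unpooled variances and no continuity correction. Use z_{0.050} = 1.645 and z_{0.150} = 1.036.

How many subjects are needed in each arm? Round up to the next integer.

n = (z_{α/2} + z_β)² · [p₁(1−p₁) + p₂(1−p₂)] / (p₁ − p₂)²
  = (1.645 + 1.036)² · (0.18·0.82 + 0.12·0.88) / (0.06)²
  = (2.681)² · (0.1476 + 0.1056) / 0.0036
  = 7.1878 · 0.2532 / 0.0036
  = 505.54
Round up → n = 506 per group.

n = 506 per group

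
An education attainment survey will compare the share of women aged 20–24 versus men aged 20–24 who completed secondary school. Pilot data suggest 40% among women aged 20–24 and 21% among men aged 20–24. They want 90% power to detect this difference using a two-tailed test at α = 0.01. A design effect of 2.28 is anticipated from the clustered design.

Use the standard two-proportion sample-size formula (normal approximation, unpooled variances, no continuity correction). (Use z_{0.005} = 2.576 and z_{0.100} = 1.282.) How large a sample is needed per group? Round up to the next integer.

n = 382 per group

n = (z_{α/2} + z_β)² · [p₁(1−p₁) + p₂(1−p₂)] / (p₁ − p₂)²
  = (2.576 + 1.282)² · (0.40·0.60 + 0.21·0.79) / (0.19)²
  = (3.858)² · (0.2400 + 0.1659) / 0.0361
  = 14.8842 · 0.4059 / 0.0361
  = 167.35
Design effect: 2.28 × 167.35 = 381.57.
Round up → n = 382 per group.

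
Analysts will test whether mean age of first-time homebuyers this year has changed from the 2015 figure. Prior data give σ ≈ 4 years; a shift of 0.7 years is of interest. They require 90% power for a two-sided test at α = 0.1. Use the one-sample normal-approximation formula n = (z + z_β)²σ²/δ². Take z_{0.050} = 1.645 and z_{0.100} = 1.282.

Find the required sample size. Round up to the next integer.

n = 280

n = (z_{α/2} + z_β)² · σ² / δ²
  = (1.645 + 1.282)² · 4² / 0.7²
  = 8.5673 · 16 / 0.49
  = 279.75
Round up → n = 280.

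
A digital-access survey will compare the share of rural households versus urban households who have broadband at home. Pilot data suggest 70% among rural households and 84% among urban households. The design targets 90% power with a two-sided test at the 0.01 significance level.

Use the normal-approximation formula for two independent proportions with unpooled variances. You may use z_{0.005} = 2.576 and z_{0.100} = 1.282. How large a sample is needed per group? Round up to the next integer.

n = 262 per group

n = (z_{α/2} + z_β)² · [p₁(1−p₁) + p₂(1−p₂)] / (p₁ − p₂)²
  = (2.576 + 1.282)² · (0.70·0.30 + 0.84·0.16) / (-0.14)²
  = (3.858)² · (0.2100 + 0.1344) / 0.0196
  = 14.8842 · 0.3444 / 0.0196
  = 261.54
Round up → n = 262 per group.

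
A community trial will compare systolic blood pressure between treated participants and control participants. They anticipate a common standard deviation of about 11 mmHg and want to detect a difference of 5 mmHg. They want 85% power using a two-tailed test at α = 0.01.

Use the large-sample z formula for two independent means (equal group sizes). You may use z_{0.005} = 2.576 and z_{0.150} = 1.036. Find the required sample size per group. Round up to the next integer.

n = (z_{α/2} + z_β)² · (σ₁² + σ₂²) / δ²
  = (2.576 + 1.036)² · (2·11² = 242) / 5²
  = 13.0465 · 242 / 25
  = 126.29
Round up → n = 127 per group.

n = 127 per group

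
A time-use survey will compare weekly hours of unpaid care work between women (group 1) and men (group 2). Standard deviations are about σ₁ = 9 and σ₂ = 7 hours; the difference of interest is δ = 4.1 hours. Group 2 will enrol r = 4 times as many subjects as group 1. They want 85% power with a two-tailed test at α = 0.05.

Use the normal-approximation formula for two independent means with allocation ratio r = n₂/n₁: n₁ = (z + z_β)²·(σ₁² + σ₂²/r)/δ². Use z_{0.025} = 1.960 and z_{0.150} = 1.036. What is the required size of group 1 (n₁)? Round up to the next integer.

n₁ = 50

n₁ = (z_{α/2} + z_β)² · (σ₁² + σ₂²/r) / δ²
   = (1.960 + 1.036)² · (9² + 7²/4) / 4.1²
   = 8.9760 · (81 + 12.25) / 16.81
   = 8.9760 · 93.25 / 16.81
   = 49.79
Round up → n₁ = 50; n₂ = r·n₁ = 4 × 50 = 200.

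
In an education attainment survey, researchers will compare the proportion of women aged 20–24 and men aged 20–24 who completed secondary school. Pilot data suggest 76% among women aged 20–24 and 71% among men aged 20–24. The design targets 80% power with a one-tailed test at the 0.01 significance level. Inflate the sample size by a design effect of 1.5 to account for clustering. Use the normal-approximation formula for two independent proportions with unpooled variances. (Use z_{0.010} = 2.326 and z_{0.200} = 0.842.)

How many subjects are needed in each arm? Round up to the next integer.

n = (z_α + z_β)² · [p₁(1−p₁) + p₂(1−p₂)] / (p₁ − p₂)²
  = (2.326 + 0.842)² · (0.76·0.24 + 0.71·0.29) / (0.05)²
  = (3.168)² · (0.1824 + 0.2059) / 0.0025
  = 10.0362 · 0.3883 / 0.0025
  = 1558.83
Design effect: 1.5 × 1558.83 = 2338.24.
Round up → n = 2339 per group.

n = 2339 per group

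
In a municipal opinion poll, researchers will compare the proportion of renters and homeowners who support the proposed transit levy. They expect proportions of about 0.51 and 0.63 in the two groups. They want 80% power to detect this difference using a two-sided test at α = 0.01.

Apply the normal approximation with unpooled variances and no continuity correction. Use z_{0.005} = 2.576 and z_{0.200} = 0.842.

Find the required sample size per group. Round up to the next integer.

n = 392 per group

n = (z_{α/2} + z_β)² · [p₁(1−p₁) + p₂(1−p₂)] / (p₁ − p₂)²
  = (2.576 + 0.842)² · (0.51·0.49 + 0.63·0.37) / (-0.12)²
  = (3.418)² · (0.2499 + 0.2331) / 0.0144
  = 11.6827 · 0.4830 / 0.0144
  = 391.86
Round up → n = 392 per group.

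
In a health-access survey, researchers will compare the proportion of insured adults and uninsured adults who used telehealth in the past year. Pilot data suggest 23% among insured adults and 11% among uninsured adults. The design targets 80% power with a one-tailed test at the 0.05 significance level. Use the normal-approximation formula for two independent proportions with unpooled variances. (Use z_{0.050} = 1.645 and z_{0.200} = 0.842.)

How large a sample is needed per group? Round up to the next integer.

n = 119 per group

n = (z_α + z_β)² · [p₁(1−p₁) + p₂(1−p₂)] / (p₁ − p₂)²
  = (1.645 + 0.842)² · (0.23·0.77 + 0.11·0.89) / (0.12)²
  = (2.487)² · (0.1771 + 0.0979) / 0.0144
  = 6.1852 · 0.2750 / 0.0144
  = 118.12
Round up → n = 119 per group.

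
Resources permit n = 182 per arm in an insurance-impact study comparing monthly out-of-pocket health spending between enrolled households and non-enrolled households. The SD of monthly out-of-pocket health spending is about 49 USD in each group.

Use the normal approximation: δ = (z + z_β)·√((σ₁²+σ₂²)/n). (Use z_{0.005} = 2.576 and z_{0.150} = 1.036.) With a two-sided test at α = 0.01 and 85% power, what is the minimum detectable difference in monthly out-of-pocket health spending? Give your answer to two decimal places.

δ = (z_{α/2} + z_β) · √((σ₁²+σ₂²)/n)
  = (2.576 + 1.036) · √(4802/182)
  = 3.612 · √26.3846
  = 3.612 · 5.1366
  = 18.5534

Minimum detectable difference ≈ 18.55 USD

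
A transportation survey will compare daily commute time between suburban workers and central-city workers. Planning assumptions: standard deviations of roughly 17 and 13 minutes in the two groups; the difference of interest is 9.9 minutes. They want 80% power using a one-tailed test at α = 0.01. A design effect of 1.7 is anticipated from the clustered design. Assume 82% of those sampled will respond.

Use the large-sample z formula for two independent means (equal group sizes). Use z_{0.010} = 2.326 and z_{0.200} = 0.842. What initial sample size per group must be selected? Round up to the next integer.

n = 98 per group

n = (z_α + z_β)² · (σ₁² + σ₂²) / δ²
  = (2.326 + 0.842)² · (17² + 13² = 458) / 9.9²
  = 10.0362 · 458 / 98.01
  = 46.90
Design effect: 1.7 × 46.90 = 79.73.
Adjust for 82% response: 79.73 / 0.82 = 97.23.
Round up → n = 98 per group.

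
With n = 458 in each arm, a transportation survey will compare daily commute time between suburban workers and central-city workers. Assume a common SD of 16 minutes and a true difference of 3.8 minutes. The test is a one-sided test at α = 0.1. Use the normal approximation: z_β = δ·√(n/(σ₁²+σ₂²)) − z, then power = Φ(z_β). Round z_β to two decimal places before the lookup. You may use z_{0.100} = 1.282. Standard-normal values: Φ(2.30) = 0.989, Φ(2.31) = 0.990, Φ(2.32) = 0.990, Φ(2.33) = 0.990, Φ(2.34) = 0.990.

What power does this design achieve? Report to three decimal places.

z_β = δ·√(n/(σ₁²+σ₂²)) − z_α
    = 3.8 · √(458/512) − 1.282
    = 3.8 · 0.94580 − 1.282
    = 3.5940 − 1.282 = 2.3120 → 2.31
Power = Φ(2.31) = 0.990.

Power ≈ 0.990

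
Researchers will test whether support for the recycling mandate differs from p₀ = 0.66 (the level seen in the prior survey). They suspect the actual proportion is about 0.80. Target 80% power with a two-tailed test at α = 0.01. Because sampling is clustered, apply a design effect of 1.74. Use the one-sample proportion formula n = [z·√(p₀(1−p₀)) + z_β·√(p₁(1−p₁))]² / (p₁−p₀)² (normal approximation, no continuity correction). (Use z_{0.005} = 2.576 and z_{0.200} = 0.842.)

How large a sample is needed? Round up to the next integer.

n = [z_{α/2}·√(p₀q₀) + z_β·√(p₁q₁)]² / (p₁ − p₀)²
  = [2.576·√(0.66·0.34) + 0.842·√(0.80·0.20)]² / (0.14)²
  = [2.576·0.4737 + 0.842·0.4000]² / 0.0196
  = [1.5571]² / 0.0196
  = 123.70
Design effect: 1.74 × 123.70 = 215.23.
Round up → n = 216.

n = 216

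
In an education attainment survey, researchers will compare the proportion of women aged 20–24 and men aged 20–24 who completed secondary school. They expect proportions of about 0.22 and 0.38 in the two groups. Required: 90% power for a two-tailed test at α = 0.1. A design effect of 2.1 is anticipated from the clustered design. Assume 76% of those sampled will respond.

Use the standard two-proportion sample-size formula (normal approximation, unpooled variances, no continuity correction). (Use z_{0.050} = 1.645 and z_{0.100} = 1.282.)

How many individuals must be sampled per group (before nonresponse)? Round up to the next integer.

n = (z_{α/2} + z_β)² · [p₁(1−p₁) + p₂(1−p₂)] / (p₁ − p₂)²
  = (1.645 + 1.282)² · (0.22·0.78 + 0.38·0.62) / (-0.16)²
  = (2.927)² · (0.1716 + 0.2356) / 0.0256
  = 8.5673 · 0.4072 / 0.0256
  = 136.27
Design effect: 2.1 × 136.27 = 286.18.
Adjust for 76% response: 286.18 / 0.76 = 376.55.
Round up → n = 377 per group.

n = 377 per group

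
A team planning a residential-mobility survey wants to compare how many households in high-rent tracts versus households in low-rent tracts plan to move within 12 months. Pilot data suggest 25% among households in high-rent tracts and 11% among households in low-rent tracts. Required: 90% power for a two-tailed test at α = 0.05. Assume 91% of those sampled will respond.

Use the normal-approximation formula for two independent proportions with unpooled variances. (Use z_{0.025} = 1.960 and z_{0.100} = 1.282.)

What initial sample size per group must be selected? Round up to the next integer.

n = (z_{α/2} + z_β)² · [p₁(1−p₁) + p₂(1−p₂)] / (p₁ − p₂)²
  = (1.960 + 1.282)² · (0.25·0.75 + 0.11·0.89) / (0.14)²
  = (3.242)² · (0.1875 + 0.0979) / 0.0196
  = 10.5106 · 0.2854 / 0.0196
  = 153.05
Adjust for 91% response: 153.05 / 0.91 = 168.18.
Round up → n = 169 per group.

n = 169 per group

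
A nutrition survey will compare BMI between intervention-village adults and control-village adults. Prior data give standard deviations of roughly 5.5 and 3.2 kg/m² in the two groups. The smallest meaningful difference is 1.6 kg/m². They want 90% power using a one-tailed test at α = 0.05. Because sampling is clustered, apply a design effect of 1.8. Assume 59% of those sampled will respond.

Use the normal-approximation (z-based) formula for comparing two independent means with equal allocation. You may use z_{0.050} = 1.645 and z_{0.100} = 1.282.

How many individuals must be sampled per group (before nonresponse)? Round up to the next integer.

n = 414 per group

n = (z_α + z_β)² · (σ₁² + σ₂²) / δ²
  = (1.645 + 1.282)² · (5.5² + 3.2² = 40.49) / 1.6²
  = 8.5673 · 40.49 / 2.56
  = 135.50
Design effect: 1.8 × 135.50 = 243.91.
Adjust for 59% response: 243.91 / 0.59 = 413.40.
Round up → n = 414 per group.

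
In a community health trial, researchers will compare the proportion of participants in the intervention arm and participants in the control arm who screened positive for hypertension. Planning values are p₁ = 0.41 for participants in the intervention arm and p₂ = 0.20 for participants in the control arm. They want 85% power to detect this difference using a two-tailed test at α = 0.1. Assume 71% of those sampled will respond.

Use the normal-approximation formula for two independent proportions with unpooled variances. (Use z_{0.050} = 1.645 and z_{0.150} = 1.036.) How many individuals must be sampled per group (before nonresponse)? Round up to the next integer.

n = (z_{α/2} + z_β)² · [p₁(1−p₁) + p₂(1−p₂)] / (p₁ − p₂)²
  = (1.645 + 1.036)² · (0.41·0.59 + 0.20·0.80) / (0.21)²
  = (2.681)² · (0.2419 + 0.1600) / 0.0441
  = 7.1878 · 0.4019 / 0.0441
  = 65.50
Adjust for 71% response: 65.50 / 0.71 = 92.26.
Round up → n = 93 per group.

n = 93 per group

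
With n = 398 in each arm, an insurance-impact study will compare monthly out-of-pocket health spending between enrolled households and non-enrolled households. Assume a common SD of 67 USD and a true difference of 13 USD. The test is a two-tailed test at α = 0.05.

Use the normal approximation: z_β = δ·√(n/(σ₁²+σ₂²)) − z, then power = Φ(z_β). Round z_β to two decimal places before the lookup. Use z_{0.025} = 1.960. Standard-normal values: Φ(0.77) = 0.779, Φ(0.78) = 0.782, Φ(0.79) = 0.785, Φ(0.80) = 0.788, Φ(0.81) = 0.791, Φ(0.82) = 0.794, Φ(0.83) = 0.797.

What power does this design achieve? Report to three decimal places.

z_β = δ·√(n/(σ₁²+σ₂²)) − z_{α/2}
    = 13 · √(398/8978) − 1.960
    = 13 · 0.21055 − 1.960
    = 2.7371 − 1.960 = 0.7771 → 0.78
Power = Φ(0.78) = 0.782.

Power ≈ 0.782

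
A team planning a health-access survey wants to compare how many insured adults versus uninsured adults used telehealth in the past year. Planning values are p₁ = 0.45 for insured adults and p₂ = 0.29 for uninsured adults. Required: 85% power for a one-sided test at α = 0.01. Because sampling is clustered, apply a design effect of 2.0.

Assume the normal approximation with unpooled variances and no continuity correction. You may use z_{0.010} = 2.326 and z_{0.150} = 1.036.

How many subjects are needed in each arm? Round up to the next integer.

n = 401 per group

n = (z_α + z_β)² · [p₁(1−p₁) + p₂(1−p₂)] / (p₁ − p₂)²
  = (2.326 + 1.036)² · (0.45·0.55 + 0.29·0.71) / (0.16)²
  = (3.362)² · (0.2475 + 0.2059) / 0.0256
  = 11.3030 · 0.4534 / 0.0256
  = 200.19
Design effect: 2.0 × 200.19 = 400.38.
Round up → n = 401 per group.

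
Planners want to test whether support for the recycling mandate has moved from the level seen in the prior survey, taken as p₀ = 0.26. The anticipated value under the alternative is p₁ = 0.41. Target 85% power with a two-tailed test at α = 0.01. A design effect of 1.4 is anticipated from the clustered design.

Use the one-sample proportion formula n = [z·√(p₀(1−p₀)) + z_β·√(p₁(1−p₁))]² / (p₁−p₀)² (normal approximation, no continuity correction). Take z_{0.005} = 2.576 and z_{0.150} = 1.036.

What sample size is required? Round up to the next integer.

n = [z_{α/2}·√(p₀q₀) + z_β·√(p₁q₁)]² / (p₁ − p₀)²
  = [2.576·√(0.26·0.74) + 1.036·√(0.41·0.59)]² / (0.15)²
  = [2.576·0.4386 + 1.036·0.4918]² / 0.0225
  = [1.6395]² / 0.0225
  = 119.46
Design effect: 1.4 × 119.46 = 167.24.
Round up → n = 168.

n = 168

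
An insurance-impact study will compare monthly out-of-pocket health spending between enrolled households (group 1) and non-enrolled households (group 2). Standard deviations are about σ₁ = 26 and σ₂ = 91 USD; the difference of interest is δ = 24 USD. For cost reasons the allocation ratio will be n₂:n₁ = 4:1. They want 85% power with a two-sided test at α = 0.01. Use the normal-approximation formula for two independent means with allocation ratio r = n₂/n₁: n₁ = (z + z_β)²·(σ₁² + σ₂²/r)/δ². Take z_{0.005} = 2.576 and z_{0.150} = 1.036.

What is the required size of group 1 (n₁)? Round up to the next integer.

n₁ = 63

n₁ = (z_{α/2} + z_β)² · (σ₁² + σ₂²/r) / δ²
   = (2.576 + 1.036)² · (26² + 91²/4) / 24²
   = 13.0465 · (676 + 2070.2) / 576
   = 13.0465 · 2746.2 / 576
   = 62.20
Round up → n₁ = 63; n₂ = r·n₁ = 4 × 63 = 252.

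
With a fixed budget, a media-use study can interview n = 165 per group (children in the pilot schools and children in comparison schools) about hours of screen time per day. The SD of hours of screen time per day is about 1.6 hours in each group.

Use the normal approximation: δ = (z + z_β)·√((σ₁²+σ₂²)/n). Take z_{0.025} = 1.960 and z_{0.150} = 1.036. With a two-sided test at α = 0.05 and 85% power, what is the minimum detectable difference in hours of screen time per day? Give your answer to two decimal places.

δ = (z_{α/2} + z_β) · √((σ₁²+σ₂²)/n)
  = (1.960 + 1.036) · √(5.12/165)
  = 2.996 · √0.03103
  = 2.996 · 0.1762
  = 0.5278

Minimum detectable difference ≈ 0.53 hours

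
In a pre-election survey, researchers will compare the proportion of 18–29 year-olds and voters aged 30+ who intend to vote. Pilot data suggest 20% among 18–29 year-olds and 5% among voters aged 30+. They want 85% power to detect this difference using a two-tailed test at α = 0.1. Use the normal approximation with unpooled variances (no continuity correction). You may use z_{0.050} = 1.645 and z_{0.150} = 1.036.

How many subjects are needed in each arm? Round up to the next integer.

n = 67 per group

n = (z_{α/2} + z_β)² · [p₁(1−p₁) + p₂(1−p₂)] / (p₁ − p₂)²
  = (1.645 + 1.036)² · (0.20·0.80 + 0.05·0.95) / (0.15)²
  = (2.681)² · (0.1600 + 0.0475) / 0.0225
  = 7.1878 · 0.2075 / 0.0225
  = 66.29
Round up → n = 67 per group.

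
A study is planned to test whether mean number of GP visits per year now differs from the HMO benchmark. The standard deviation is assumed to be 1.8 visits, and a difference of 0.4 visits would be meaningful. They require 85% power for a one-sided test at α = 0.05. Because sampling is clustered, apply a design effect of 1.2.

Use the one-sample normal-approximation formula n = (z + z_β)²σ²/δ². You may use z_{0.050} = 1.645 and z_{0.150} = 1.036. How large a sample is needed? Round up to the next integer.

n = (z_α + z_β)² · σ² / δ²
  = (1.645 + 1.036)² · 1.8² / 0.4²
  = 7.1878 · 3.24 / 0.16
  = 145.55
Design effect: 1.2 × 145.55 = 174.66.
Round up → n = 175.

n = 175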